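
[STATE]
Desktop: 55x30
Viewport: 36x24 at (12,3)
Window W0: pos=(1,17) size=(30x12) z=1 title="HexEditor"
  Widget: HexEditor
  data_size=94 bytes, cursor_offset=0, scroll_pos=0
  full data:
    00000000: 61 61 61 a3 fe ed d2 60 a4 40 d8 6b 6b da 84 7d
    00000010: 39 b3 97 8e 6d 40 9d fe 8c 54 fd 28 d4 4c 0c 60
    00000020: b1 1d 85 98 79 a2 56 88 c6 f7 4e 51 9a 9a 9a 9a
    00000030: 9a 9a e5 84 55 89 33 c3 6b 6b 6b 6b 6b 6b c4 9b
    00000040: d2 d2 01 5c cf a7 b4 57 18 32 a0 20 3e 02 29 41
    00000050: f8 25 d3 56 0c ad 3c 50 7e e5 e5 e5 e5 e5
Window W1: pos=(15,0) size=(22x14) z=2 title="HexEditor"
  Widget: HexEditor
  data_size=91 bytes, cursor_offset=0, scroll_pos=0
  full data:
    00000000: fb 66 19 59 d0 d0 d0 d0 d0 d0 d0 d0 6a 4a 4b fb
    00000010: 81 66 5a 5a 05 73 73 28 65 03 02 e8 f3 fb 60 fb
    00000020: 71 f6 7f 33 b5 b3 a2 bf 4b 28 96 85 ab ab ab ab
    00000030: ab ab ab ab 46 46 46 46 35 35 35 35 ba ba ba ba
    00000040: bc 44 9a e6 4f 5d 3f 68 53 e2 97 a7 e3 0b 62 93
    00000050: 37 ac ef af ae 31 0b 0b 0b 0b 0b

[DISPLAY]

   ┃00000000  FB 66 19 5┃           
   ┃00000010  81 66 5a 5┃           
   ┃00000020  71 f6 7f 3┃           
   ┃00000030  ab ab ab a┃           
   ┃00000040  bc 44 9a e┃           
   ┃00000050  37 ac ef a┃           
   ┃                    ┃           
   ┃                    ┃           
   ┃                    ┃           
   ┃                    ┃           
   ┗━━━━━━━━━━━━━━━━━━━━┛           
                                    
                                    
                                    
━━━━━━━━━━━━━━━━━━┓                 
                  ┃                 
──────────────────┨                 
61 61 61 a3 fe ed ┃                 
39 b3 97 8e 6d 40 ┃                 
b1 1d 85 98 79 a2 ┃                 
9a 9a e5 84 55 89 ┃                 
d2 d2 01 5c cf a7 ┃                 
f8 25 d3 56 0c ad ┃                 
                  ┃                 


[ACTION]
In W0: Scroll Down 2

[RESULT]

   ┃00000000  FB 66 19 5┃           
   ┃00000010  81 66 5a 5┃           
   ┃00000020  71 f6 7f 3┃           
   ┃00000030  ab ab ab a┃           
   ┃00000040  bc 44 9a e┃           
   ┃00000050  37 ac ef a┃           
   ┃                    ┃           
   ┃                    ┃           
   ┃                    ┃           
   ┃                    ┃           
   ┗━━━━━━━━━━━━━━━━━━━━┛           
                                    
                                    
                                    
━━━━━━━━━━━━━━━━━━┓                 
                  ┃                 
──────────────────┨                 
b1 1d 85 98 79 a2 ┃                 
9a 9a e5 84 55 89 ┃                 
d2 d2 01 5c cf a7 ┃                 
f8 25 d3 56 0c ad ┃                 
                  ┃                 
                  ┃                 
                  ┃                 


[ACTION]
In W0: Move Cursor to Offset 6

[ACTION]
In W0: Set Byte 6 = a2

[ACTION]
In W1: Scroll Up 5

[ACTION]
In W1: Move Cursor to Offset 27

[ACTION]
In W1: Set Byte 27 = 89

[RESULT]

   ┃00000000  fb 66 19 5┃           
   ┃00000010  81 66 5a 5┃           
   ┃00000020  71 f6 7f 3┃           
   ┃00000030  ab ab ab a┃           
   ┃00000040  bc 44 9a e┃           
   ┃00000050  37 ac ef a┃           
   ┃                    ┃           
   ┃                    ┃           
   ┃                    ┃           
   ┃                    ┃           
   ┗━━━━━━━━━━━━━━━━━━━━┛           
                                    
                                    
                                    
━━━━━━━━━━━━━━━━━━┓                 
                  ┃                 
──────────────────┨                 
b1 1d 85 98 79 a2 ┃                 
9a 9a e5 84 55 89 ┃                 
d2 d2 01 5c cf a7 ┃                 
f8 25 d3 56 0c ad ┃                 
                  ┃                 
                  ┃                 
                  ┃                 


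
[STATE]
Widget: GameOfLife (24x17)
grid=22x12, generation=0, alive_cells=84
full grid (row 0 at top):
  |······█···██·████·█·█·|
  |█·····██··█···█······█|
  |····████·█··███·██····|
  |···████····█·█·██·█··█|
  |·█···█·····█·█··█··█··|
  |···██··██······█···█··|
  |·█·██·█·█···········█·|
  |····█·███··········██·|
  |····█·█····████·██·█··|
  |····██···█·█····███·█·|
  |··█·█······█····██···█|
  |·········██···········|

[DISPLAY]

Gen: 0                  
······█···██·████·█·█·  
█·····██··█···█······█  
····████·█··███·██····  
···████····█·█·██·█··█  
·█···█·····█·█··█··█··  
···██··██······█···█··  
·█·██·█·█···········█·  
····█·███··········██·  
····█·█····████·██·█··  
····██···█·█····███·█·  
··█·█······█····██···█  
·········██···········  
                        
                        
                        
                        


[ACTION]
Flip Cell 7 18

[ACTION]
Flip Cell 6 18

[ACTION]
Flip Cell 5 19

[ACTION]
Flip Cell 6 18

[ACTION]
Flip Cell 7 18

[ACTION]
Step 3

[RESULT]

Gen: 3                  
·······███···██·······  
···········██████·····  
···········██·████····  
··██···█·█·█·····██···  
·█··█·················  
····█··█··············  
··███·█·██············  
····█··██·█······██···  
···███··█·█·····█·█···  
·····█···█·███████·█··  
···███····███████·█···  
···███·····█··········  
                        
                        
                        
                        


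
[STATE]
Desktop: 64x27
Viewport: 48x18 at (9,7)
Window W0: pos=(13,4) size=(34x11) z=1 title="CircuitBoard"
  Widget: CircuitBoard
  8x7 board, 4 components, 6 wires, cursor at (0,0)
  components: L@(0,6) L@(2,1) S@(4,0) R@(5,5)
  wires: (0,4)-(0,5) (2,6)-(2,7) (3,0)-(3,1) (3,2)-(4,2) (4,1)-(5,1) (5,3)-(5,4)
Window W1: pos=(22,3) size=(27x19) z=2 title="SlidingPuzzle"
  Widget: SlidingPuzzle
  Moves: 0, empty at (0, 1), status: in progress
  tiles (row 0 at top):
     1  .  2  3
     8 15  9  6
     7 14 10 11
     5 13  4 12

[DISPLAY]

    ┃   0 1 2┃│  1 │    │  2 │  3 │    ┃        
    ┃0  [.]  ┃├────┼────┼────┼────┤    ┃        
    ┃        ┃│  8 │ 15 │  9 │  6 │    ┃        
    ┃1       ┃├────┼────┼────┼────┤    ┃        
    ┃        ┃│  7 │ 14 │ 10 │ 11 │    ┃        
    ┃2       ┃├────┼────┼────┼────┤    ┃        
    ┃        ┃│  5 │ 13 │  4 │ 12 │    ┃        
    ┗━━━━━━━━┃└────┴────┴────┴────┘    ┃        
             ┃Moves: 0                 ┃        
             ┃                         ┃        
             ┃                         ┃        
             ┃                         ┃        
             ┃                         ┃        
             ┃                         ┃        
             ┗━━━━━━━━━━━━━━━━━━━━━━━━━┛        
                                                
                                                
                                                


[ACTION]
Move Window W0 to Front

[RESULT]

    ┃   0 1 2 3 4 5 6 7              ┃ ┃        
    ┃0  [.]              · ─ ·   L   ┃ ┃        
    ┃                                ┃ ┃        
    ┃1                               ┃ ┃        
    ┃                                ┃ ┃        
    ┃2       L                   · ─ ┃ ┃        
    ┃                                ┃ ┃        
    ┗━━━━━━━━━━━━━━━━━━━━━━━━━━━━━━━━┛ ┃        
             ┃Moves: 0                 ┃        
             ┃                         ┃        
             ┃                         ┃        
             ┃                         ┃        
             ┃                         ┃        
             ┃                         ┃        
             ┗━━━━━━━━━━━━━━━━━━━━━━━━━┛        
                                                
                                                
                                                


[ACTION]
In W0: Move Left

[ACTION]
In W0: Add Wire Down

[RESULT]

    ┃   0 1 2 3 4 5 6 7              ┃ ┃        
    ┃0  [.]              · ─ ·   L   ┃ ┃        
    ┃    │                           ┃ ┃        
    ┃1   ·                           ┃ ┃        
    ┃                                ┃ ┃        
    ┃2       L                   · ─ ┃ ┃        
    ┃                                ┃ ┃        
    ┗━━━━━━━━━━━━━━━━━━━━━━━━━━━━━━━━┛ ┃        
             ┃Moves: 0                 ┃        
             ┃                         ┃        
             ┃                         ┃        
             ┃                         ┃        
             ┃                         ┃        
             ┃                         ┃        
             ┗━━━━━━━━━━━━━━━━━━━━━━━━━┛        
                                                
                                                
                                                


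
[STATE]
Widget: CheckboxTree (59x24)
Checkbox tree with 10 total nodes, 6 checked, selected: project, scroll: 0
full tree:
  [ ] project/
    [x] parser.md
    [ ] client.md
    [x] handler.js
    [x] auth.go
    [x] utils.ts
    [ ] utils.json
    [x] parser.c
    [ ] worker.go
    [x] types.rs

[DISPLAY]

>[-] project/                                              
   [x] parser.md                                           
   [ ] client.md                                           
   [x] handler.js                                          
   [x] auth.go                                             
   [x] utils.ts                                            
   [ ] utils.json                                          
   [x] parser.c                                            
   [ ] worker.go                                           
   [x] types.rs                                            
                                                           
                                                           
                                                           
                                                           
                                                           
                                                           
                                                           
                                                           
                                                           
                                                           
                                                           
                                                           
                                                           
                                                           


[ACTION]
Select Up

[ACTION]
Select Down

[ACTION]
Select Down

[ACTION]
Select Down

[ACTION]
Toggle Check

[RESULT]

 [-] project/                                              
   [x] parser.md                                           
   [ ] client.md                                           
>  [ ] handler.js                                          
   [x] auth.go                                             
   [x] utils.ts                                            
   [ ] utils.json                                          
   [x] parser.c                                            
   [ ] worker.go                                           
   [x] types.rs                                            
                                                           
                                                           
                                                           
                                                           
                                                           
                                                           
                                                           
                                                           
                                                           
                                                           
                                                           
                                                           
                                                           
                                                           


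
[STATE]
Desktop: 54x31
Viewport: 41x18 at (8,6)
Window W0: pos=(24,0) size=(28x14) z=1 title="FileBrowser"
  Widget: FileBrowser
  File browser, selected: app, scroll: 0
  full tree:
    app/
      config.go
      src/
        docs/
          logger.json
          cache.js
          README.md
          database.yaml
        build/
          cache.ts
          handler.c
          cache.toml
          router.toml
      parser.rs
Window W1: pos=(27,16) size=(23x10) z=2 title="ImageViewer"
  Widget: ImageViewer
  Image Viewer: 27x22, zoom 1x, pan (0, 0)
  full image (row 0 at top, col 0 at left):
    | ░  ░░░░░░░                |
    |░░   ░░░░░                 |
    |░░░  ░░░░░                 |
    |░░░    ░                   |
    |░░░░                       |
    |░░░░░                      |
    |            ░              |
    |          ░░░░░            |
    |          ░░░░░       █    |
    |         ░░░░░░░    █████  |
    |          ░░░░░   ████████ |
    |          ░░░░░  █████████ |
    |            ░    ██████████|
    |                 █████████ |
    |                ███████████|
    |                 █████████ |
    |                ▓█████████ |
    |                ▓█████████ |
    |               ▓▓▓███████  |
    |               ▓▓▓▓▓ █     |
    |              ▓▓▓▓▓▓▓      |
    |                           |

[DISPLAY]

                ┃    parser.rs           
                ┃                        
                ┃                        
                ┃                        
                ┃                        
                ┃                        
                ┃                        
                ┗━━━━━━━━━━━━━━━━━━━━━━━━
                                         
                                         
                   ┏━━━━━━━━━━━━━━━━━━━━━
                   ┃ ImageViewer         
                   ┠─────────────────────
                   ┃ ░  ░░░░░░░          
                   ┃░░   ░░░░░           
                   ┃░░░  ░░░░░           
                   ┃░░░    ░             
                   ┃░░░░                 


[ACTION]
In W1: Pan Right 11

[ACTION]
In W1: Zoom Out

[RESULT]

                ┃    parser.rs           
                ┃                        
                ┃                        
                ┃                        
                ┃                        
                ┃                        
                ┃                        
                ┗━━━━━━━━━━━━━━━━━━━━━━━━
                                         
                                         
                   ┏━━━━━━━━━━━━━━━━━━━━━
                   ┃ ImageViewer         
                   ┠─────────────────────
                   ┃                     
                   ┃                     
                   ┃                     
                   ┃                     
                   ┃                     


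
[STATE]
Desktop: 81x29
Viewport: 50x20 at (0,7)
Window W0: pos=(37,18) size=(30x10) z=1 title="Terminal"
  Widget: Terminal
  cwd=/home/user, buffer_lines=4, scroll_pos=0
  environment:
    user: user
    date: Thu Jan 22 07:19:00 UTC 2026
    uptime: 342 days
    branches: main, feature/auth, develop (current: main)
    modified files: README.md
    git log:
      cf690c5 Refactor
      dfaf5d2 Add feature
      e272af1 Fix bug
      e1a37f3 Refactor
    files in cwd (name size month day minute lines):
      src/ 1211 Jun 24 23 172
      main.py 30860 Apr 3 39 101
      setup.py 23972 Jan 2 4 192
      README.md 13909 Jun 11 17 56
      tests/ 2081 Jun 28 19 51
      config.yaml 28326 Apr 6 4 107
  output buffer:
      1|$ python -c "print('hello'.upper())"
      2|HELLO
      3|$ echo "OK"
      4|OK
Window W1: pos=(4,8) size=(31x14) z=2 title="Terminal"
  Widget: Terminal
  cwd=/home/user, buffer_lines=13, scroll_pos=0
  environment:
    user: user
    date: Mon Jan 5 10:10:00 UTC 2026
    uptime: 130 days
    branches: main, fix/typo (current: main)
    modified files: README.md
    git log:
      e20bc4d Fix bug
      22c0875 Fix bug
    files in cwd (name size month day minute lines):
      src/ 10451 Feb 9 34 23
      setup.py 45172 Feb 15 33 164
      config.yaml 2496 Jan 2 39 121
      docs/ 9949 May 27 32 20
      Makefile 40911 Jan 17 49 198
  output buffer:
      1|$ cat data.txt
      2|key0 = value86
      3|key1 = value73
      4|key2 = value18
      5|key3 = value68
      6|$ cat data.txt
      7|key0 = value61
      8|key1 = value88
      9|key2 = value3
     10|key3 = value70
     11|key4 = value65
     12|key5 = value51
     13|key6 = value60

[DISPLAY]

                                                  
    ┏━━━━━━━━━━━━━━━━━━━━━━━━━━━━━┓               
    ┃ Terminal                    ┃               
    ┠─────────────────────────────┨               
    ┃$ cat data.txt               ┃               
    ┃key0 = value86               ┃               
    ┃key1 = value73               ┃               
    ┃key2 = value18               ┃               
    ┃key3 = value68               ┃               
    ┃$ cat data.txt               ┃               
    ┃key0 = value61               ┃               
    ┃key1 = value88               ┃  ┏━━━━━━━━━━━━
    ┃key2 = value3                ┃  ┃ Terminal   
    ┃key3 = value70               ┃  ┠────────────
    ┗━━━━━━━━━━━━━━━━━━━━━━━━━━━━━┛  ┃$ python -c 
                                     ┃HELLO       
                                     ┃$ echo "OK" 
                                     ┃OK          
                                     ┃$ █         
                                     ┃            


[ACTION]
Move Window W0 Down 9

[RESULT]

                                                  
    ┏━━━━━━━━━━━━━━━━━━━━━━━━━━━━━┓               
    ┃ Terminal                    ┃               
    ┠─────────────────────────────┨               
    ┃$ cat data.txt               ┃               
    ┃key0 = value86               ┃               
    ┃key1 = value73               ┃               
    ┃key2 = value18               ┃               
    ┃key3 = value68               ┃               
    ┃$ cat data.txt               ┃               
    ┃key0 = value61               ┃               
    ┃key1 = value88               ┃               
    ┃key2 = value3                ┃  ┏━━━━━━━━━━━━
    ┃key3 = value70               ┃  ┃ Terminal   
    ┗━━━━━━━━━━━━━━━━━━━━━━━━━━━━━┛  ┠────────────
                                     ┃$ python -c 
                                     ┃HELLO       
                                     ┃$ echo "OK" 
                                     ┃OK          
                                     ┃$ █         


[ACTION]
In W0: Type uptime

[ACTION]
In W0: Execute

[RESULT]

                                                  
    ┏━━━━━━━━━━━━━━━━━━━━━━━━━━━━━┓               
    ┃ Terminal                    ┃               
    ┠─────────────────────────────┨               
    ┃$ cat data.txt               ┃               
    ┃key0 = value86               ┃               
    ┃key1 = value73               ┃               
    ┃key2 = value18               ┃               
    ┃key3 = value68               ┃               
    ┃$ cat data.txt               ┃               
    ┃key0 = value61               ┃               
    ┃key1 = value88               ┃               
    ┃key2 = value3                ┃  ┏━━━━━━━━━━━━
    ┃key3 = value70               ┃  ┃ Terminal   
    ┗━━━━━━━━━━━━━━━━━━━━━━━━━━━━━┛  ┠────────────
                                     ┃HELLO       
                                     ┃$ echo "OK" 
                                     ┃OK          
                                     ┃$ uptime    
                                     ┃ 10:00  up 3


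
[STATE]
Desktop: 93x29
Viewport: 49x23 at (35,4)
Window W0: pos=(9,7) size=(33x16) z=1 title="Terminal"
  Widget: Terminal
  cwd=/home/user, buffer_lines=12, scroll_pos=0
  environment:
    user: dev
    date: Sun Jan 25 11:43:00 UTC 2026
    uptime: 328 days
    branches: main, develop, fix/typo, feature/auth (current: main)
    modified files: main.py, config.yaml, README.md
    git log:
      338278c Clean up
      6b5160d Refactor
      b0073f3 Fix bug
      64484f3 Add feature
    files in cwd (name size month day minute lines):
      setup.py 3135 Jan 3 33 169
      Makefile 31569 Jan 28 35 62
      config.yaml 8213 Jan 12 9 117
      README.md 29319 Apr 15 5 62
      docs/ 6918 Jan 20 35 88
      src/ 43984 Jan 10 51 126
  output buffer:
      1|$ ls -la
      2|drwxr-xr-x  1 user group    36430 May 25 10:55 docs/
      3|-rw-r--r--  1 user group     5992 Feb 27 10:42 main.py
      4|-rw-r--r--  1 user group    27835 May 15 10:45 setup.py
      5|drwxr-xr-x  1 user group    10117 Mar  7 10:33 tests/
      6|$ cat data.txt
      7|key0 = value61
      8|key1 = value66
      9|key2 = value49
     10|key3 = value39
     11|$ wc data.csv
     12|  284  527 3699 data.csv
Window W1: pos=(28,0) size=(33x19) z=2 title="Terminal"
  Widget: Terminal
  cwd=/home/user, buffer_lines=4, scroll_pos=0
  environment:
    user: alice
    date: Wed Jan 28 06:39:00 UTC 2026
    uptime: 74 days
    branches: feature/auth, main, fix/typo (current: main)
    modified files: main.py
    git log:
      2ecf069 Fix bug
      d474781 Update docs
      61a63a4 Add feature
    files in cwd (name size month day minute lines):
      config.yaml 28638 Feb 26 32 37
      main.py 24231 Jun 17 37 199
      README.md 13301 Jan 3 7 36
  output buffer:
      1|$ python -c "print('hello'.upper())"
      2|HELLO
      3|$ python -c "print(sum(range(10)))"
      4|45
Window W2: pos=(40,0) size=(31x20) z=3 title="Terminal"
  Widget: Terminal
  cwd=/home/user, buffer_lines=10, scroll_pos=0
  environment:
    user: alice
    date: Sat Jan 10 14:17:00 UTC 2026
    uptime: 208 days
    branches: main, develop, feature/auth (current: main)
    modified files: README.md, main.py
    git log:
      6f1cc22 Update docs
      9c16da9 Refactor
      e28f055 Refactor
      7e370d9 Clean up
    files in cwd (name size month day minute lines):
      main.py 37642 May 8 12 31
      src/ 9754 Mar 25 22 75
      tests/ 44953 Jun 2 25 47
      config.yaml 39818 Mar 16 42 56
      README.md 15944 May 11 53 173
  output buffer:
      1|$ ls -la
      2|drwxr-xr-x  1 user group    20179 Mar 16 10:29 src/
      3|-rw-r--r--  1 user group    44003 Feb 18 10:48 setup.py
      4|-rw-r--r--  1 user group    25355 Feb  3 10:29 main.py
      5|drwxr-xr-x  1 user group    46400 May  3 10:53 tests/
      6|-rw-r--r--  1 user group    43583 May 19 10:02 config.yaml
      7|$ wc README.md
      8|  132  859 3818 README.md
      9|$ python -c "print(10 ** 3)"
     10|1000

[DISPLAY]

     ┃drwxr-xr-x  1 user group    2┃             
on -c┃-rw-r--r--  1 user group    4┃             
     ┃-rw-r--r--  1 user group    2┃             
     ┃drwxr-xr-x  1 user group    4┃             
     ┃-rw-r--r--  1 user group    4┃             
     ┃$ wc README.md               ┃             
     ┃  132  859 3818 README.md    ┃             
     ┃$ python -c "print(10 ** 3)" ┃             
     ┃1000                         ┃             
     ┃$ █                          ┃             
     ┃                             ┃             
     ┃                             ┃             
     ┃                             ┃             
     ┃                             ┃             
━━━━━┃                             ┃             
     ┗━━━━━━━━━━━━━━━━━━━━━━━━━━━━━┛             
      ┃                                          
      ┃                                          
━━━━━━┛                                          
                                                 
                                                 
                                                 
                                                 


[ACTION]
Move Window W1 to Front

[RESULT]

                         ┃roup    2┃             
on -c "print(sum(range(10┃roup    4┃             
                         ┃roup    2┃             
                         ┃roup    4┃             
                         ┃roup    4┃             
                         ┃         ┃             
                         ┃ME.md    ┃             
                         ┃0 ** 3)" ┃             
                         ┃         ┃             
                         ┃         ┃             
                         ┃         ┃             
                         ┃         ┃             
                         ┃         ┃             
                         ┃         ┃             
━━━━━━━━━━━━━━━━━━━━━━━━━┛         ┃             
     ┗━━━━━━━━━━━━━━━━━━━━━━━━━━━━━┛             
      ┃                                          
      ┃                                          
━━━━━━┛                                          
                                                 
                                                 
                                                 
                                                 


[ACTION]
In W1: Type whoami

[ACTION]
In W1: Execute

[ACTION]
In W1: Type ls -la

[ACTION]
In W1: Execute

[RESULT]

                         ┃roup    2┃             
on -c "print(sum(range(10┃roup    4┃             
                         ┃roup    2┃             
mi                       ┃roup    4┃             
                         ┃roup    4┃             
la                       ┃         ┃             
-r--  1 alice group    28┃ME.md    ┃             
-r--  1 alice group    24┃0 ** 3)" ┃             
-r--  1 alice group    13┃         ┃             
                         ┃         ┃             
                         ┃         ┃             
                         ┃         ┃             
                         ┃         ┃             
                         ┃         ┃             
━━━━━━━━━━━━━━━━━━━━━━━━━┛         ┃             
     ┗━━━━━━━━━━━━━━━━━━━━━━━━━━━━━┛             
      ┃                                          
      ┃                                          
━━━━━━┛                                          
                                                 
                                                 
                                                 
                                                 


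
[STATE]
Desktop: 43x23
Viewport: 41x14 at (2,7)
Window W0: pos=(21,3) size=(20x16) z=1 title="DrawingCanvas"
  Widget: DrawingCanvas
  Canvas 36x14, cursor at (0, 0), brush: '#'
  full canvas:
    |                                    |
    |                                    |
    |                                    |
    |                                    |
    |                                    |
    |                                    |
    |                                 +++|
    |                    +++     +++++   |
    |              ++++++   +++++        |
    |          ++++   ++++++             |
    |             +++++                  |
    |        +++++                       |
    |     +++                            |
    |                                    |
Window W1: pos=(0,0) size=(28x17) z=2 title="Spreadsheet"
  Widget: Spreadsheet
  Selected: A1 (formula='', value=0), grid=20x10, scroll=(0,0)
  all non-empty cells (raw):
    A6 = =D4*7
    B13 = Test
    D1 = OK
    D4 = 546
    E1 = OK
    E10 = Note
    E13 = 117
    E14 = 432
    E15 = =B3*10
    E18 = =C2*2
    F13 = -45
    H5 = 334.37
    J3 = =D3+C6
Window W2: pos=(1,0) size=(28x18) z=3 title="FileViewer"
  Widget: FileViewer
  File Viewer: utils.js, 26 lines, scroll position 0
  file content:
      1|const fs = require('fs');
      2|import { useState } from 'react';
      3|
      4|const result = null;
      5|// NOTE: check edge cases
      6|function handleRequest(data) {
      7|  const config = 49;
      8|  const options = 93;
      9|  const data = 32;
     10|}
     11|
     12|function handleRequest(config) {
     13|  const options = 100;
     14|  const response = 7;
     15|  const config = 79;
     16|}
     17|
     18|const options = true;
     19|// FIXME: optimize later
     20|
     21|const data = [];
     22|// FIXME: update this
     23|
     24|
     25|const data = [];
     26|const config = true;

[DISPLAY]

// NOTE: check edge cases░┃           ┃  
function handleRequest(da░┃           ┃  
  const config = 49;     ░┃           ┃  
  const options = 93;    ░┃           ┃  
  const data = 32;       ░┃           ┃  
}                        ░┃           ┃  
                         ░┃           ┃  
function handleRequest(co░┃       ++++┃  
  const options = 100;   ░┃   ++++   +┃  
  const response = 7;    ▼┃      +++++┃  
━━━━━━━━━━━━━━━━━━━━━━━━━━┛ +++++     ┃  
                   ┗━━━━━━━━━━━━━━━━━━┛  
                                         
                                         


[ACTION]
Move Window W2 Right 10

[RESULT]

 2       ┃// NOTE: check edge cases░┃ ┃  
 3       ┃function handleRequest(da░┃ ┃  
 4       ┃  const config = 49;     ░┃ ┃  
 5       ┃  const options = 93;    ░┃ ┃  
 6     38┃  const data = 32;       ░┃ ┃  
 7       ┃}                        ░┃ ┃  
 8       ┃                         ░┃ ┃  
 9       ┃function handleRequest(co░┃+┃  
10       ┃  const options = 100;   ░┃+┃  
━━━━━━━━━┃  const response = 7;    ▼┃+┃  
         ┗━━━━━━━━━━━━━━━━━━━━━━━━━━┛ ┃  
                   ┗━━━━━━━━━━━━━━━━━━┛  
                                         
                                         


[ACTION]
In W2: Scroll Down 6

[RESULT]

 2       ┃                         ░┃ ┃  
 3       ┃function handleRequest(co░┃ ┃  
 4       ┃  const options = 100;   ░┃ ┃  
 5       ┃  const response = 7;    █┃ ┃  
 6     38┃  const config = 79;     ░┃ ┃  
 7       ┃}                        ░┃ ┃  
 8       ┃                         ░┃ ┃  
 9       ┃const options = true;    ░┃+┃  
10       ┃// FIXME: optimize later ░┃+┃  
━━━━━━━━━┃                         ▼┃+┃  
         ┗━━━━━━━━━━━━━━━━━━━━━━━━━━┛ ┃  
                   ┗━━━━━━━━━━━━━━━━━━┛  
                                         
                                         


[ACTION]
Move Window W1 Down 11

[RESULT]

Spreadshe┃                         ░┃ ┃  
─────────┃function handleRequest(co░┃ ┃  
1:       ┃  const options = 100;   ░┃ ┃  
      A  ┃  const response = 7;    █┃ ┃  
---------┃  const config = 79;     ░┃ ┃  
 1      [┃}                        ░┃ ┃  
 2       ┃                         ░┃ ┃  
 3       ┃const options = true;    ░┃+┃  
 4       ┃// FIXME: optimize later ░┃+┃  
 5       ┃                         ▼┃+┃  
 6     38┗━━━━━━━━━━━━━━━━━━━━━━━━━━┛ ┃  
 7        0       0      ┃━━━━━━━━━━━━┛  
 8        0       0      ┃               
 9        0       0      ┃               


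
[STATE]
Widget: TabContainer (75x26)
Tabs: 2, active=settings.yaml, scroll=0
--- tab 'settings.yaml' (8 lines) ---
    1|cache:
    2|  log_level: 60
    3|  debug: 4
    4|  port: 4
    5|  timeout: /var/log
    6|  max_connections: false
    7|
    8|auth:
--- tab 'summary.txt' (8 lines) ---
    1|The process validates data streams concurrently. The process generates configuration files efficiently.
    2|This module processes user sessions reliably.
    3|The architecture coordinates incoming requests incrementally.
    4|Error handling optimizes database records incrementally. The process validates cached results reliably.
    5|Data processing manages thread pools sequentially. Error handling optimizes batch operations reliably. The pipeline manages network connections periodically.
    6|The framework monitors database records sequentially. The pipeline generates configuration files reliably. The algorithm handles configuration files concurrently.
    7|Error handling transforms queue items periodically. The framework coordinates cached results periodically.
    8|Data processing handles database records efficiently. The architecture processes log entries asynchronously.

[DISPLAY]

[settings.yaml]│ summary.txt                                               
───────────────────────────────────────────────────────────────────────────
cache:                                                                     
  log_level: 60                                                            
  debug: 4                                                                 
  port: 4                                                                  
  timeout: /var/log                                                        
  max_connections: false                                                   
                                                                           
auth:                                                                      
                                                                           
                                                                           
                                                                           
                                                                           
                                                                           
                                                                           
                                                                           
                                                                           
                                                                           
                                                                           
                                                                           
                                                                           
                                                                           
                                                                           
                                                                           
                                                                           


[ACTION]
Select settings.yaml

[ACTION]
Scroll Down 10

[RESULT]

[settings.yaml]│ summary.txt                                               
───────────────────────────────────────────────────────────────────────────
auth:                                                                      
                                                                           
                                                                           
                                                                           
                                                                           
                                                                           
                                                                           
                                                                           
                                                                           
                                                                           
                                                                           
                                                                           
                                                                           
                                                                           
                                                                           
                                                                           
                                                                           
                                                                           
                                                                           
                                                                           
                                                                           
                                                                           
                                                                           
                                                                           


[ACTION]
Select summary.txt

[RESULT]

 settings.yaml │[summary.txt]                                              
───────────────────────────────────────────────────────────────────────────
The process validates data streams concurrently. The process generates conf
This module processes user sessions reliably.                              
The architecture coordinates incoming requests incrementally.              
Error handling optimizes database records incrementally. The process valida
Data processing manages thread pools sequentially. Error handling optimizes
The framework monitors database records sequentially. The pipeline generate
Error handling transforms queue items periodically. The framework coordinat
Data processing handles database records efficiently. The architecture proc
                                                                           
                                                                           
                                                                           
                                                                           
                                                                           
                                                                           
                                                                           
                                                                           
                                                                           
                                                                           
                                                                           
                                                                           
                                                                           
                                                                           
                                                                           
                                                                           
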